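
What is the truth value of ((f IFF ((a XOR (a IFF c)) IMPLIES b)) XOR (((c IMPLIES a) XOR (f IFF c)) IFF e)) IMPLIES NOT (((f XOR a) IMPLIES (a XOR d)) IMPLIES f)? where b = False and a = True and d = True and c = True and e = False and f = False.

a IFF c = True IFF True = True
a XOR (a IFF c) = True XOR True = False
(a XOR (a IFF c)) IMPLIES b = False IMPLIES False = True
f IFF ((a XOR (a IFF c)) IMPLIES b) = False IFF True = False
c IMPLIES a = True IMPLIES True = True
f IFF c = False IFF True = False
(c IMPLIES a) XOR (f IFF c) = True XOR False = True
((c IMPLIES a) XOR (f IFF c)) IFF e = True IFF False = False
(f IFF ((a XOR (a IFF c)) IMPLIES b)) XOR (((c IMPLIES a) XOR (f IFF c)) IFF e) = False XOR False = False
f XOR a = False XOR True = True
a XOR d = True XOR True = False
(f XOR a) IMPLIES (a XOR d) = True IMPLIES False = False
((f XOR a) IMPLIES (a XOR d)) IMPLIES f = False IMPLIES False = True
NOT (((f XOR a) IMPLIES (a XOR d)) IMPLIES f) = NOT True = False
((f IFF ((a XOR (a IFF c)) IMPLIES b)) XOR (((c IMPLIES a) XOR (f IFF c)) IFF e)) IMPLIES NOT (((f XOR a) IMPLIES (a XOR d)) IMPLIES f) = False IMPLIES False = True

True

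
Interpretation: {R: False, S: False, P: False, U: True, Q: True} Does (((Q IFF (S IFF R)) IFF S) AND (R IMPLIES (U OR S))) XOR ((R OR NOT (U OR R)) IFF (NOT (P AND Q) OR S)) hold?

False

S IFF R = False IFF False = True
Q IFF (S IFF R) = True IFF True = True
(Q IFF (S IFF R)) IFF S = True IFF False = False
U OR S = True OR False = True
R IMPLIES (U OR S) = False IMPLIES True = True
((Q IFF (S IFF R)) IFF S) AND (R IMPLIES (U OR S)) = False AND True = False
U OR R = True OR False = True
NOT (U OR R) = NOT True = False
R OR NOT (U OR R) = False OR False = False
P AND Q = False AND True = False
NOT (P AND Q) = NOT False = True
NOT (P AND Q) OR S = True OR False = True
(R OR NOT (U OR R)) IFF (NOT (P AND Q) OR S) = False IFF True = False
(((Q IFF (S IFF R)) IFF S) AND (R IMPLIES (U OR S))) XOR ((R OR NOT (U OR R)) IFF (NOT (P AND Q) OR S)) = False XOR False = False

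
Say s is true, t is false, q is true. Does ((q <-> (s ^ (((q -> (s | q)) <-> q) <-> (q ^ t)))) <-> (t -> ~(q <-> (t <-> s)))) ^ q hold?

1

Substituting s=1, t=0, q=1:
s | q = 1 | 1 = 1
q -> (s | q) = 1 -> 1 = 1
(q -> (s | q)) <-> q = 1 <-> 1 = 1
q ^ t = 1 ^ 0 = 1
((q -> (s | q)) <-> q) <-> (q ^ t) = 1 <-> 1 = 1
s ^ (((q -> (s | q)) <-> q) <-> (q ^ t)) = 1 ^ 1 = 0
q <-> (s ^ (((q -> (s | q)) <-> q) <-> (q ^ t))) = 1 <-> 0 = 0
t <-> s = 0 <-> 1 = 0
q <-> (t <-> s) = 1 <-> 0 = 0
~(q <-> (t <-> s)) = ~0 = 1
t -> ~(q <-> (t <-> s)) = 0 -> 1 = 1
(q <-> (s ^ (((q -> (s | q)) <-> q) <-> (q ^ t)))) <-> (t -> ~(q <-> (t <-> s))) = 0 <-> 1 = 0
((q <-> (s ^ (((q -> (s | q)) <-> q) <-> (q ^ t)))) <-> (t -> ~(q <-> (t <-> s)))) ^ q = 0 ^ 1 = 1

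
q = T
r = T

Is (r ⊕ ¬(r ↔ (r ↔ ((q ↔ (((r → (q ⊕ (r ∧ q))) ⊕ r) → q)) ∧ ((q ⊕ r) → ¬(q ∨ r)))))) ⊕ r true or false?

Substituting q=T, r=T:
r ∧ q = T ∧ T = T
q ⊕ (r ∧ q) = T ⊕ T = F
r → (q ⊕ (r ∧ q)) = T → F = F
(r → (q ⊕ (r ∧ q))) ⊕ r = F ⊕ T = T
((r → (q ⊕ (r ∧ q))) ⊕ r) → q = T → T = T
q ↔ (((r → (q ⊕ (r ∧ q))) ⊕ r) → q) = T ↔ T = T
q ⊕ r = T ⊕ T = F
q ∨ r = T ∨ T = T
¬(q ∨ r) = ¬T = F
(q ⊕ r) → ¬(q ∨ r) = F → F = T
(q ↔ (((r → (q ⊕ (r ∧ q))) ⊕ r) → q)) ∧ ((q ⊕ r) → ¬(q ∨ r)) = T ∧ T = T
r ↔ ((q ↔ (((r → (q ⊕ (r ∧ q))) ⊕ r) → q)) ∧ ((q ⊕ r) → ¬(q ∨ r))) = T ↔ T = T
r ↔ (r ↔ ((q ↔ (((r → (q ⊕ (r ∧ q))) ⊕ r) → q)) ∧ ((q ⊕ r) → ¬(q ∨ r)))) = T ↔ T = T
¬(r ↔ (r ↔ ((q ↔ (((r → (q ⊕ (r ∧ q))) ⊕ r) → q)) ∧ ((q ⊕ r) → ¬(q ∨ r))))) = ¬T = F
r ⊕ ¬(r ↔ (r ↔ ((q ↔ (((r → (q ⊕ (r ∧ q))) ⊕ r) → q)) ∧ ((q ⊕ r) → ¬(q ∨ r))))) = T ⊕ F = T
(r ⊕ ¬(r ↔ (r ↔ ((q ↔ (((r → (q ⊕ (r ∧ q))) ⊕ r) → q)) ∧ ((q ⊕ r) → ¬(q ∨ r)))))) ⊕ r = T ⊕ T = F

F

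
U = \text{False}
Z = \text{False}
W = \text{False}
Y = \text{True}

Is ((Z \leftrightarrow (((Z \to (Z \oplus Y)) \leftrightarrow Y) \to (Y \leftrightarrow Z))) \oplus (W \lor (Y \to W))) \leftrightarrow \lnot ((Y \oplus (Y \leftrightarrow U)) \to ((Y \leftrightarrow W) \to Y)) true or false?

Substituting U=\text{False}, Z=\text{False}, W=\text{False}, Y=\text{True}:
Z \oplus Y = \text{False} \oplus \text{True} = \text{True}
Z \to (Z \oplus Y) = \text{False} \to \text{True} = \text{True}
(Z \to (Z \oplus Y)) \leftrightarrow Y = \text{True} \leftrightarrow \text{True} = \text{True}
Y \leftrightarrow Z = \text{True} \leftrightarrow \text{False} = \text{False}
((Z \to (Z \oplus Y)) \leftrightarrow Y) \to (Y \leftrightarrow Z) = \text{True} \to \text{False} = \text{False}
Z \leftrightarrow (((Z \to (Z \oplus Y)) \leftrightarrow Y) \to (Y \leftrightarrow Z)) = \text{False} \leftrightarrow \text{False} = \text{True}
Y \to W = \text{True} \to \text{False} = \text{False}
W \lor (Y \to W) = \text{False} \lor \text{False} = \text{False}
(Z \leftrightarrow (((Z \to (Z \oplus Y)) \leftrightarrow Y) \to (Y \leftrightarrow Z))) \oplus (W \lor (Y \to W)) = \text{True} \oplus \text{False} = \text{True}
Y \leftrightarrow U = \text{True} \leftrightarrow \text{False} = \text{False}
Y \oplus (Y \leftrightarrow U) = \text{True} \oplus \text{False} = \text{True}
Y \leftrightarrow W = \text{True} \leftrightarrow \text{False} = \text{False}
(Y \leftrightarrow W) \to Y = \text{False} \to \text{True} = \text{True}
(Y \oplus (Y \leftrightarrow U)) \to ((Y \leftrightarrow W) \to Y) = \text{True} \to \text{True} = \text{True}
\lnot ((Y \oplus (Y \leftrightarrow U)) \to ((Y \leftrightarrow W) \to Y)) = \lnot \text{True} = \text{False}
((Z \leftrightarrow (((Z \to (Z \oplus Y)) \leftrightarrow Y) \to (Y \leftrightarrow Z))) \oplus (W \lor (Y \to W))) \leftrightarrow \lnot ((Y \oplus (Y \leftrightarrow U)) \to ((Y \leftrightarrow W) \to Y)) = \text{True} \leftrightarrow \text{False} = \text{False}

\text{False}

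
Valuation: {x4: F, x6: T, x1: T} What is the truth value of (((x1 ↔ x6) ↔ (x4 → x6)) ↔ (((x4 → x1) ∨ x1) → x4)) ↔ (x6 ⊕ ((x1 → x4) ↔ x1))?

F

x1 ↔ x6 = T ↔ T = T
x4 → x6 = F → T = T
(x1 ↔ x6) ↔ (x4 → x6) = T ↔ T = T
x4 → x1 = F → T = T
(x4 → x1) ∨ x1 = T ∨ T = T
((x4 → x1) ∨ x1) → x4 = T → F = F
((x1 ↔ x6) ↔ (x4 → x6)) ↔ (((x4 → x1) ∨ x1) → x4) = T ↔ F = F
x1 → x4 = T → F = F
(x1 → x4) ↔ x1 = F ↔ T = F
x6 ⊕ ((x1 → x4) ↔ x1) = T ⊕ F = T
(((x1 ↔ x6) ↔ (x4 → x6)) ↔ (((x4 → x1) ∨ x1) → x4)) ↔ (x6 ⊕ ((x1 → x4) ↔ x1)) = F ↔ T = F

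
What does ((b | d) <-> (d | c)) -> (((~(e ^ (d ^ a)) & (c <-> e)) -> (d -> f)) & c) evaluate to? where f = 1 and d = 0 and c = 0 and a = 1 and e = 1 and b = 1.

1

b | d = 1 | 0 = 1
d | c = 0 | 0 = 0
(b | d) <-> (d | c) = 1 <-> 0 = 0
d ^ a = 0 ^ 1 = 1
e ^ (d ^ a) = 1 ^ 1 = 0
~(e ^ (d ^ a)) = ~0 = 1
c <-> e = 0 <-> 1 = 0
~(e ^ (d ^ a)) & (c <-> e) = 1 & 0 = 0
d -> f = 0 -> 1 = 1
(~(e ^ (d ^ a)) & (c <-> e)) -> (d -> f) = 0 -> 1 = 1
((~(e ^ (d ^ a)) & (c <-> e)) -> (d -> f)) & c = 1 & 0 = 0
((b | d) <-> (d | c)) -> (((~(e ^ (d ^ a)) & (c <-> e)) -> (d -> f)) & c) = 0 -> 0 = 1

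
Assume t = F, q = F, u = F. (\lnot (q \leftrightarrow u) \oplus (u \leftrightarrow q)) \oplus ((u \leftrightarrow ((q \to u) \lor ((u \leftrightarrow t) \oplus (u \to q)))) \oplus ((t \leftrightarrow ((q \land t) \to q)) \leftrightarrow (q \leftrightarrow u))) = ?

q \leftrightarrow u = F \leftrightarrow F = T
\lnot (q \leftrightarrow u) = \lnot T = F
u \leftrightarrow q = F \leftrightarrow F = T
\lnot (q \leftrightarrow u) \oplus (u \leftrightarrow q) = F \oplus T = T
q \to u = F \to F = T
u \leftrightarrow t = F \leftrightarrow F = T
u \to q = F \to F = T
(u \leftrightarrow t) \oplus (u \to q) = T \oplus T = F
(q \to u) \lor ((u \leftrightarrow t) \oplus (u \to q)) = T \lor F = T
u \leftrightarrow ((q \to u) \lor ((u \leftrightarrow t) \oplus (u \to q))) = F \leftrightarrow T = F
q \land t = F \land F = F
(q \land t) \to q = F \to F = T
t \leftrightarrow ((q \land t) \to q) = F \leftrightarrow T = F
q \leftrightarrow u = F \leftrightarrow F = T
(t \leftrightarrow ((q \land t) \to q)) \leftrightarrow (q \leftrightarrow u) = F \leftrightarrow T = F
(u \leftrightarrow ((q \to u) \lor ((u \leftrightarrow t) \oplus (u \to q)))) \oplus ((t \leftrightarrow ((q \land t) \to q)) \leftrightarrow (q \leftrightarrow u)) = F \oplus F = F
(\lnot (q \leftrightarrow u) \oplus (u \leftrightarrow q)) \oplus ((u \leftrightarrow ((q \to u) \lor ((u \leftrightarrow t) \oplus (u \to q)))) \oplus ((t \leftrightarrow ((q \land t) \to q)) \leftrightarrow (q \leftrightarrow u))) = T \oplus F = T

T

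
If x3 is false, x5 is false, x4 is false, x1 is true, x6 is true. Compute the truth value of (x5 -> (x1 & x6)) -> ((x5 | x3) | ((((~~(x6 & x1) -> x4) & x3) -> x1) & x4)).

Substituting x3=0, x5=0, x4=0, x1=1, x6=1:
x1 & x6 = 1 & 1 = 1
x5 -> (x1 & x6) = 0 -> 1 = 1
x5 | x3 = 0 | 0 = 0
x6 & x1 = 1 & 1 = 1
~(x6 & x1) = ~1 = 0
~~(x6 & x1) = ~0 = 1
~~(x6 & x1) -> x4 = 1 -> 0 = 0
(~~(x6 & x1) -> x4) & x3 = 0 & 0 = 0
((~~(x6 & x1) -> x4) & x3) -> x1 = 0 -> 1 = 1
(((~~(x6 & x1) -> x4) & x3) -> x1) & x4 = 1 & 0 = 0
(x5 | x3) | ((((~~(x6 & x1) -> x4) & x3) -> x1) & x4) = 0 | 0 = 0
(x5 -> (x1 & x6)) -> ((x5 | x3) | ((((~~(x6 & x1) -> x4) & x3) -> x1) & x4)) = 1 -> 0 = 0

0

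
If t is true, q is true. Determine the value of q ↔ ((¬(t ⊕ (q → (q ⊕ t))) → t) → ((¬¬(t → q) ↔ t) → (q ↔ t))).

q ⊕ t = T ⊕ T = F
q → (q ⊕ t) = T → F = F
t ⊕ (q → (q ⊕ t)) = T ⊕ F = T
¬(t ⊕ (q → (q ⊕ t))) = ¬T = F
¬(t ⊕ (q → (q ⊕ t))) → t = F → T = T
t → q = T → T = T
¬(t → q) = ¬T = F
¬¬(t → q) = ¬F = T
¬¬(t → q) ↔ t = T ↔ T = T
q ↔ t = T ↔ T = T
(¬¬(t → q) ↔ t) → (q ↔ t) = T → T = T
(¬(t ⊕ (q → (q ⊕ t))) → t) → ((¬¬(t → q) ↔ t) → (q ↔ t)) = T → T = T
q ↔ ((¬(t ⊕ (q → (q ⊕ t))) → t) → ((¬¬(t → q) ↔ t) → (q ↔ t))) = T ↔ T = T

T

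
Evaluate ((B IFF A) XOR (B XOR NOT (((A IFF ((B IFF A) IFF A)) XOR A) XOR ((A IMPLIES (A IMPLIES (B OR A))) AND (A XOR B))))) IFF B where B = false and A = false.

false

B IFF A = false IFF false = true
B IFF A = false IFF false = true
(B IFF A) IFF A = true IFF false = false
A IFF ((B IFF A) IFF A) = false IFF false = true
(A IFF ((B IFF A) IFF A)) XOR A = true XOR false = true
B OR A = false OR false = false
A IMPLIES (B OR A) = false IMPLIES false = true
A IMPLIES (A IMPLIES (B OR A)) = false IMPLIES true = true
A XOR B = false XOR false = false
(A IMPLIES (A IMPLIES (B OR A))) AND (A XOR B) = true AND false = false
((A IFF ((B IFF A) IFF A)) XOR A) XOR ((A IMPLIES (A IMPLIES (B OR A))) AND (A XOR B)) = true XOR false = true
NOT (((A IFF ((B IFF A) IFF A)) XOR A) XOR ((A IMPLIES (A IMPLIES (B OR A))) AND (A XOR B))) = NOT true = false
B XOR NOT (((A IFF ((B IFF A) IFF A)) XOR A) XOR ((A IMPLIES (A IMPLIES (B OR A))) AND (A XOR B))) = false XOR false = false
(B IFF A) XOR (B XOR NOT (((A IFF ((B IFF A) IFF A)) XOR A) XOR ((A IMPLIES (A IMPLIES (B OR A))) AND (A XOR B)))) = true XOR false = true
((B IFF A) XOR (B XOR NOT (((A IFF ((B IFF A) IFF A)) XOR A) XOR ((A IMPLIES (A IMPLIES (B OR A))) AND (A XOR B))))) IFF B = true IFF false = false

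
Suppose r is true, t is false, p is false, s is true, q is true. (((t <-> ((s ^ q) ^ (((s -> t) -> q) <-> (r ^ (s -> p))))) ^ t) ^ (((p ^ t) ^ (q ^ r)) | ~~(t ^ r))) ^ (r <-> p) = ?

s ^ q = True ^ True = False
s -> t = True -> False = False
(s -> t) -> q = False -> True = True
s -> p = True -> False = False
r ^ (s -> p) = True ^ False = True
((s -> t) -> q) <-> (r ^ (s -> p)) = True <-> True = True
(s ^ q) ^ (((s -> t) -> q) <-> (r ^ (s -> p))) = False ^ True = True
t <-> ((s ^ q) ^ (((s -> t) -> q) <-> (r ^ (s -> p)))) = False <-> True = False
(t <-> ((s ^ q) ^ (((s -> t) -> q) <-> (r ^ (s -> p))))) ^ t = False ^ False = False
p ^ t = False ^ False = False
q ^ r = True ^ True = False
(p ^ t) ^ (q ^ r) = False ^ False = False
t ^ r = False ^ True = True
~(t ^ r) = ~True = False
~~(t ^ r) = ~False = True
((p ^ t) ^ (q ^ r)) | ~~(t ^ r) = False | True = True
((t <-> ((s ^ q) ^ (((s -> t) -> q) <-> (r ^ (s -> p))))) ^ t) ^ (((p ^ t) ^ (q ^ r)) | ~~(t ^ r)) = False ^ True = True
r <-> p = True <-> False = False
(((t <-> ((s ^ q) ^ (((s -> t) -> q) <-> (r ^ (s -> p))))) ^ t) ^ (((p ^ t) ^ (q ^ r)) | ~~(t ^ r))) ^ (r <-> p) = True ^ False = True

True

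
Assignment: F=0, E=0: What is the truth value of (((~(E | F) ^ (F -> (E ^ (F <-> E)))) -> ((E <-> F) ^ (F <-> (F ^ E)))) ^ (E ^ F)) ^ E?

1

E | F = 0 | 0 = 0
~(E | F) = ~0 = 1
F <-> E = 0 <-> 0 = 1
E ^ (F <-> E) = 0 ^ 1 = 1
F -> (E ^ (F <-> E)) = 0 -> 1 = 1
~(E | F) ^ (F -> (E ^ (F <-> E))) = 1 ^ 1 = 0
E <-> F = 0 <-> 0 = 1
F ^ E = 0 ^ 0 = 0
F <-> (F ^ E) = 0 <-> 0 = 1
(E <-> F) ^ (F <-> (F ^ E)) = 1 ^ 1 = 0
(~(E | F) ^ (F -> (E ^ (F <-> E)))) -> ((E <-> F) ^ (F <-> (F ^ E))) = 0 -> 0 = 1
E ^ F = 0 ^ 0 = 0
((~(E | F) ^ (F -> (E ^ (F <-> E)))) -> ((E <-> F) ^ (F <-> (F ^ E)))) ^ (E ^ F) = 1 ^ 0 = 1
(((~(E | F) ^ (F -> (E ^ (F <-> E)))) -> ((E <-> F) ^ (F <-> (F ^ E)))) ^ (E ^ F)) ^ E = 1 ^ 0 = 1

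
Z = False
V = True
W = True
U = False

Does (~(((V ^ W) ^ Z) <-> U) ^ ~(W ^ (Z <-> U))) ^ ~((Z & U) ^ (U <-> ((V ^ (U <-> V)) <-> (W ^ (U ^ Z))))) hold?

False

V ^ W = True ^ True = False
(V ^ W) ^ Z = False ^ False = False
((V ^ W) ^ Z) <-> U = False <-> False = True
~(((V ^ W) ^ Z) <-> U) = ~True = False
Z <-> U = False <-> False = True
W ^ (Z <-> U) = True ^ True = False
~(W ^ (Z <-> U)) = ~False = True
~(((V ^ W) ^ Z) <-> U) ^ ~(W ^ (Z <-> U)) = False ^ True = True
Z & U = False & False = False
U <-> V = False <-> True = False
V ^ (U <-> V) = True ^ False = True
U ^ Z = False ^ False = False
W ^ (U ^ Z) = True ^ False = True
(V ^ (U <-> V)) <-> (W ^ (U ^ Z)) = True <-> True = True
U <-> ((V ^ (U <-> V)) <-> (W ^ (U ^ Z))) = False <-> True = False
(Z & U) ^ (U <-> ((V ^ (U <-> V)) <-> (W ^ (U ^ Z)))) = False ^ False = False
~((Z & U) ^ (U <-> ((V ^ (U <-> V)) <-> (W ^ (U ^ Z))))) = ~False = True
(~(((V ^ W) ^ Z) <-> U) ^ ~(W ^ (Z <-> U))) ^ ~((Z & U) ^ (U <-> ((V ^ (U <-> V)) <-> (W ^ (U ^ Z))))) = True ^ True = False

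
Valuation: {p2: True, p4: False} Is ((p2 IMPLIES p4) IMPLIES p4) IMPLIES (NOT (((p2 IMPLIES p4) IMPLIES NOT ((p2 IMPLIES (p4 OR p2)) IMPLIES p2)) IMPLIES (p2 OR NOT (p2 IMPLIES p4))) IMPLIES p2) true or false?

p2 IMPLIES p4 = True IMPLIES False = False
(p2 IMPLIES p4) IMPLIES p4 = False IMPLIES False = True
p2 IMPLIES p4 = True IMPLIES False = False
p4 OR p2 = False OR True = True
p2 IMPLIES (p4 OR p2) = True IMPLIES True = True
(p2 IMPLIES (p4 OR p2)) IMPLIES p2 = True IMPLIES True = True
NOT ((p2 IMPLIES (p4 OR p2)) IMPLIES p2) = NOT True = False
(p2 IMPLIES p4) IMPLIES NOT ((p2 IMPLIES (p4 OR p2)) IMPLIES p2) = False IMPLIES False = True
p2 IMPLIES p4 = True IMPLIES False = False
NOT (p2 IMPLIES p4) = NOT False = True
p2 OR NOT (p2 IMPLIES p4) = True OR True = True
((p2 IMPLIES p4) IMPLIES NOT ((p2 IMPLIES (p4 OR p2)) IMPLIES p2)) IMPLIES (p2 OR NOT (p2 IMPLIES p4)) = True IMPLIES True = True
NOT (((p2 IMPLIES p4) IMPLIES NOT ((p2 IMPLIES (p4 OR p2)) IMPLIES p2)) IMPLIES (p2 OR NOT (p2 IMPLIES p4))) = NOT True = False
NOT (((p2 IMPLIES p4) IMPLIES NOT ((p2 IMPLIES (p4 OR p2)) IMPLIES p2)) IMPLIES (p2 OR NOT (p2 IMPLIES p4))) IMPLIES p2 = False IMPLIES True = True
((p2 IMPLIES p4) IMPLIES p4) IMPLIES (NOT (((p2 IMPLIES p4) IMPLIES NOT ((p2 IMPLIES (p4 OR p2)) IMPLIES p2)) IMPLIES (p2 OR NOT (p2 IMPLIES p4))) IMPLIES p2) = True IMPLIES True = True

True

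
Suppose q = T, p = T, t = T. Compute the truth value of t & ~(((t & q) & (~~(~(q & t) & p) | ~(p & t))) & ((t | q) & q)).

t & q = T & T = T
q & t = T & T = T
~(q & t) = ~T = F
~(q & t) & p = F & T = F
~(~(q & t) & p) = ~F = T
~~(~(q & t) & p) = ~T = F
p & t = T & T = T
~(p & t) = ~T = F
~~(~(q & t) & p) | ~(p & t) = F | F = F
(t & q) & (~~(~(q & t) & p) | ~(p & t)) = T & F = F
t | q = T | T = T
(t | q) & q = T & T = T
((t & q) & (~~(~(q & t) & p) | ~(p & t))) & ((t | q) & q) = F & T = F
~(((t & q) & (~~(~(q & t) & p) | ~(p & t))) & ((t | q) & q)) = ~F = T
t & ~(((t & q) & (~~(~(q & t) & p) | ~(p & t))) & ((t | q) & q)) = T & T = T

T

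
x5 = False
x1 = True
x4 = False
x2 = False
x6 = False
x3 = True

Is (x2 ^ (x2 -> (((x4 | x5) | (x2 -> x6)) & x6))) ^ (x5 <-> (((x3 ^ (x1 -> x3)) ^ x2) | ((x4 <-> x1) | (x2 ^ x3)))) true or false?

x4 | x5 = False | False = False
x2 -> x6 = False -> False = True
(x4 | x5) | (x2 -> x6) = False | True = True
((x4 | x5) | (x2 -> x6)) & x6 = True & False = False
x2 -> (((x4 | x5) | (x2 -> x6)) & x6) = False -> False = True
x2 ^ (x2 -> (((x4 | x5) | (x2 -> x6)) & x6)) = False ^ True = True
x1 -> x3 = True -> True = True
x3 ^ (x1 -> x3) = True ^ True = False
(x3 ^ (x1 -> x3)) ^ x2 = False ^ False = False
x4 <-> x1 = False <-> True = False
x2 ^ x3 = False ^ True = True
(x4 <-> x1) | (x2 ^ x3) = False | True = True
((x3 ^ (x1 -> x3)) ^ x2) | ((x4 <-> x1) | (x2 ^ x3)) = False | True = True
x5 <-> (((x3 ^ (x1 -> x3)) ^ x2) | ((x4 <-> x1) | (x2 ^ x3))) = False <-> True = False
(x2 ^ (x2 -> (((x4 | x5) | (x2 -> x6)) & x6))) ^ (x5 <-> (((x3 ^ (x1 -> x3)) ^ x2) | ((x4 <-> x1) | (x2 ^ x3)))) = True ^ False = True

True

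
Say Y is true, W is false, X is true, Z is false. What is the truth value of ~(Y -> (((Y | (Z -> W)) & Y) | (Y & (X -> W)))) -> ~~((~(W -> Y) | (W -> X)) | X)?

T

Z -> W = F -> F = T
Y | (Z -> W) = T | T = T
(Y | (Z -> W)) & Y = T & T = T
X -> W = T -> F = F
Y & (X -> W) = T & F = F
((Y | (Z -> W)) & Y) | (Y & (X -> W)) = T | F = T
Y -> (((Y | (Z -> W)) & Y) | (Y & (X -> W))) = T -> T = T
~(Y -> (((Y | (Z -> W)) & Y) | (Y & (X -> W)))) = ~T = F
W -> Y = F -> T = T
~(W -> Y) = ~T = F
W -> X = F -> T = T
~(W -> Y) | (W -> X) = F | T = T
(~(W -> Y) | (W -> X)) | X = T | T = T
~((~(W -> Y) | (W -> X)) | X) = ~T = F
~~((~(W -> Y) | (W -> X)) | X) = ~F = T
~(Y -> (((Y | (Z -> W)) & Y) | (Y & (X -> W)))) -> ~~((~(W -> Y) | (W -> X)) | X) = F -> T = T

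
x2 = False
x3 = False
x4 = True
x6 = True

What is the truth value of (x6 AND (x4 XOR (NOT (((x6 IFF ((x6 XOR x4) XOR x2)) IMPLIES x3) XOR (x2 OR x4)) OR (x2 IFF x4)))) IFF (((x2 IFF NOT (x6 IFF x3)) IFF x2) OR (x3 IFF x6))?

False

x6 XOR x4 = True XOR True = False
(x6 XOR x4) XOR x2 = False XOR False = False
x6 IFF ((x6 XOR x4) XOR x2) = True IFF False = False
(x6 IFF ((x6 XOR x4) XOR x2)) IMPLIES x3 = False IMPLIES False = True
x2 OR x4 = False OR True = True
((x6 IFF ((x6 XOR x4) XOR x2)) IMPLIES x3) XOR (x2 OR x4) = True XOR True = False
NOT (((x6 IFF ((x6 XOR x4) XOR x2)) IMPLIES x3) XOR (x2 OR x4)) = NOT False = True
x2 IFF x4 = False IFF True = False
NOT (((x6 IFF ((x6 XOR x4) XOR x2)) IMPLIES x3) XOR (x2 OR x4)) OR (x2 IFF x4) = True OR False = True
x4 XOR (NOT (((x6 IFF ((x6 XOR x4) XOR x2)) IMPLIES x3) XOR (x2 OR x4)) OR (x2 IFF x4)) = True XOR True = False
x6 AND (x4 XOR (NOT (((x6 IFF ((x6 XOR x4) XOR x2)) IMPLIES x3) XOR (x2 OR x4)) OR (x2 IFF x4))) = True AND False = False
x6 IFF x3 = True IFF False = False
NOT (x6 IFF x3) = NOT False = True
x2 IFF NOT (x6 IFF x3) = False IFF True = False
(x2 IFF NOT (x6 IFF x3)) IFF x2 = False IFF False = True
x3 IFF x6 = False IFF True = False
((x2 IFF NOT (x6 IFF x3)) IFF x2) OR (x3 IFF x6) = True OR False = True
(x6 AND (x4 XOR (NOT (((x6 IFF ((x6 XOR x4) XOR x2)) IMPLIES x3) XOR (x2 OR x4)) OR (x2 IFF x4)))) IFF (((x2 IFF NOT (x6 IFF x3)) IFF x2) OR (x3 IFF x6)) = False IFF True = False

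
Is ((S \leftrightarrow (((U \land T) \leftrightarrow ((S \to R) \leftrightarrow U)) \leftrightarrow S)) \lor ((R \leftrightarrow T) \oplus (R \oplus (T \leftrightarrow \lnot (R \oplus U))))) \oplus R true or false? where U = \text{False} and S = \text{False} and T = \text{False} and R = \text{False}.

\text{True}

Substituting U=\text{False}, S=\text{False}, T=\text{False}, R=\text{False}:
U \land T = \text{False} \land \text{False} = \text{False}
S \to R = \text{False} \to \text{False} = \text{True}
(S \to R) \leftrightarrow U = \text{True} \leftrightarrow \text{False} = \text{False}
(U \land T) \leftrightarrow ((S \to R) \leftrightarrow U) = \text{False} \leftrightarrow \text{False} = \text{True}
((U \land T) \leftrightarrow ((S \to R) \leftrightarrow U)) \leftrightarrow S = \text{True} \leftrightarrow \text{False} = \text{False}
S \leftrightarrow (((U \land T) \leftrightarrow ((S \to R) \leftrightarrow U)) \leftrightarrow S) = \text{False} \leftrightarrow \text{False} = \text{True}
R \leftrightarrow T = \text{False} \leftrightarrow \text{False} = \text{True}
R \oplus U = \text{False} \oplus \text{False} = \text{False}
\lnot (R \oplus U) = \lnot \text{False} = \text{True}
T \leftrightarrow \lnot (R \oplus U) = \text{False} \leftrightarrow \text{True} = \text{False}
R \oplus (T \leftrightarrow \lnot (R \oplus U)) = \text{False} \oplus \text{False} = \text{False}
(R \leftrightarrow T) \oplus (R \oplus (T \leftrightarrow \lnot (R \oplus U))) = \text{True} \oplus \text{False} = \text{True}
(S \leftrightarrow (((U \land T) \leftrightarrow ((S \to R) \leftrightarrow U)) \leftrightarrow S)) \lor ((R \leftrightarrow T) \oplus (R \oplus (T \leftrightarrow \lnot (R \oplus U)))) = \text{True} \lor \text{True} = \text{True}
((S \leftrightarrow (((U \land T) \leftrightarrow ((S \to R) \leftrightarrow U)) \leftrightarrow S)) \lor ((R \leftrightarrow T) \oplus (R \oplus (T \leftrightarrow \lnot (R \oplus U))))) \oplus R = \text{True} \oplus \text{False} = \text{True}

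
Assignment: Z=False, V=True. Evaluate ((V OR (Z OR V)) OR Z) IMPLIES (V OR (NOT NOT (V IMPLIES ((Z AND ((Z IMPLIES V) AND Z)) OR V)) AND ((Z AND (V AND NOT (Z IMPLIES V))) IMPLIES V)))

True

Substituting Z=False, V=True:
Z OR V = False OR True = True
V OR (Z OR V) = True OR True = True
(V OR (Z OR V)) OR Z = True OR False = True
Z IMPLIES V = False IMPLIES True = True
(Z IMPLIES V) AND Z = True AND False = False
Z AND ((Z IMPLIES V) AND Z) = False AND False = False
(Z AND ((Z IMPLIES V) AND Z)) OR V = False OR True = True
V IMPLIES ((Z AND ((Z IMPLIES V) AND Z)) OR V) = True IMPLIES True = True
NOT (V IMPLIES ((Z AND ((Z IMPLIES V) AND Z)) OR V)) = NOT True = False
NOT NOT (V IMPLIES ((Z AND ((Z IMPLIES V) AND Z)) OR V)) = NOT False = True
Z IMPLIES V = False IMPLIES True = True
NOT (Z IMPLIES V) = NOT True = False
V AND NOT (Z IMPLIES V) = True AND False = False
Z AND (V AND NOT (Z IMPLIES V)) = False AND False = False
(Z AND (V AND NOT (Z IMPLIES V))) IMPLIES V = False IMPLIES True = True
NOT NOT (V IMPLIES ((Z AND ((Z IMPLIES V) AND Z)) OR V)) AND ((Z AND (V AND NOT (Z IMPLIES V))) IMPLIES V) = True AND True = True
V OR (NOT NOT (V IMPLIES ((Z AND ((Z IMPLIES V) AND Z)) OR V)) AND ((Z AND (V AND NOT (Z IMPLIES V))) IMPLIES V)) = True OR True = True
((V OR (Z OR V)) OR Z) IMPLIES (V OR (NOT NOT (V IMPLIES ((Z AND ((Z IMPLIES V) AND Z)) OR V)) AND ((Z AND (V AND NOT (Z IMPLIES V))) IMPLIES V))) = True IMPLIES True = True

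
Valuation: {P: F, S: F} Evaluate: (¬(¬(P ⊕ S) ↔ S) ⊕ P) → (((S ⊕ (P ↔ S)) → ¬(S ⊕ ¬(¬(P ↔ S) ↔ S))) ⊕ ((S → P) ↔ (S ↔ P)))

P ⊕ S = F ⊕ F = F
¬(P ⊕ S) = ¬F = T
¬(P ⊕ S) ↔ S = T ↔ F = F
¬(¬(P ⊕ S) ↔ S) = ¬F = T
¬(¬(P ⊕ S) ↔ S) ⊕ P = T ⊕ F = T
P ↔ S = F ↔ F = T
S ⊕ (P ↔ S) = F ⊕ T = T
P ↔ S = F ↔ F = T
¬(P ↔ S) = ¬T = F
¬(P ↔ S) ↔ S = F ↔ F = T
¬(¬(P ↔ S) ↔ S) = ¬T = F
S ⊕ ¬(¬(P ↔ S) ↔ S) = F ⊕ F = F
¬(S ⊕ ¬(¬(P ↔ S) ↔ S)) = ¬F = T
(S ⊕ (P ↔ S)) → ¬(S ⊕ ¬(¬(P ↔ S) ↔ S)) = T → T = T
S → P = F → F = T
S ↔ P = F ↔ F = T
(S → P) ↔ (S ↔ P) = T ↔ T = T
((S ⊕ (P ↔ S)) → ¬(S ⊕ ¬(¬(P ↔ S) ↔ S))) ⊕ ((S → P) ↔ (S ↔ P)) = T ⊕ T = F
(¬(¬(P ⊕ S) ↔ S) ⊕ P) → (((S ⊕ (P ↔ S)) → ¬(S ⊕ ¬(¬(P ↔ S) ↔ S))) ⊕ ((S → P) ↔ (S ↔ P))) = T → F = F

F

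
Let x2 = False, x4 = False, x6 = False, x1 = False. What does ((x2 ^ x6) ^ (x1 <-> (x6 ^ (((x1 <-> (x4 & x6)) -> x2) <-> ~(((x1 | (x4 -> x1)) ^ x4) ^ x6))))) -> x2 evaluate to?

True

x2 ^ x6 = False ^ False = False
x4 & x6 = False & False = False
x1 <-> (x4 & x6) = False <-> False = True
(x1 <-> (x4 & x6)) -> x2 = True -> False = False
x4 -> x1 = False -> False = True
x1 | (x4 -> x1) = False | True = True
(x1 | (x4 -> x1)) ^ x4 = True ^ False = True
((x1 | (x4 -> x1)) ^ x4) ^ x6 = True ^ False = True
~(((x1 | (x4 -> x1)) ^ x4) ^ x6) = ~True = False
((x1 <-> (x4 & x6)) -> x2) <-> ~(((x1 | (x4 -> x1)) ^ x4) ^ x6) = False <-> False = True
x6 ^ (((x1 <-> (x4 & x6)) -> x2) <-> ~(((x1 | (x4 -> x1)) ^ x4) ^ x6)) = False ^ True = True
x1 <-> (x6 ^ (((x1 <-> (x4 & x6)) -> x2) <-> ~(((x1 | (x4 -> x1)) ^ x4) ^ x6))) = False <-> True = False
(x2 ^ x6) ^ (x1 <-> (x6 ^ (((x1 <-> (x4 & x6)) -> x2) <-> ~(((x1 | (x4 -> x1)) ^ x4) ^ x6)))) = False ^ False = False
((x2 ^ x6) ^ (x1 <-> (x6 ^ (((x1 <-> (x4 & x6)) -> x2) <-> ~(((x1 | (x4 -> x1)) ^ x4) ^ x6))))) -> x2 = False -> False = True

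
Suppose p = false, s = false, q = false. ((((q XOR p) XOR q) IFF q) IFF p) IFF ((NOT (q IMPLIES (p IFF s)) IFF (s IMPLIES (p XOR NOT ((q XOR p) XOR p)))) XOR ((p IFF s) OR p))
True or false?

false

q XOR p = false XOR false = false
(q XOR p) XOR q = false XOR false = false
((q XOR p) XOR q) IFF q = false IFF false = true
(((q XOR p) XOR q) IFF q) IFF p = true IFF false = false
p IFF s = false IFF false = true
q IMPLIES (p IFF s) = false IMPLIES true = true
NOT (q IMPLIES (p IFF s)) = NOT true = false
q XOR p = false XOR false = false
(q XOR p) XOR p = false XOR false = false
NOT ((q XOR p) XOR p) = NOT false = true
p XOR NOT ((q XOR p) XOR p) = false XOR true = true
s IMPLIES (p XOR NOT ((q XOR p) XOR p)) = false IMPLIES true = true
NOT (q IMPLIES (p IFF s)) IFF (s IMPLIES (p XOR NOT ((q XOR p) XOR p))) = false IFF true = false
p IFF s = false IFF false = true
(p IFF s) OR p = true OR false = true
(NOT (q IMPLIES (p IFF s)) IFF (s IMPLIES (p XOR NOT ((q XOR p) XOR p)))) XOR ((p IFF s) OR p) = false XOR true = true
((((q XOR p) XOR q) IFF q) IFF p) IFF ((NOT (q IMPLIES (p IFF s)) IFF (s IMPLIES (p XOR NOT ((q XOR p) XOR p)))) XOR ((p IFF s) OR p)) = false IFF true = false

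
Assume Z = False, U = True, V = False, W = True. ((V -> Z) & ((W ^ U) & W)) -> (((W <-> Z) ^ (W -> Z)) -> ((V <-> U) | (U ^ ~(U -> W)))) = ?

Substituting Z=False, U=True, V=False, W=True:
V -> Z = False -> False = True
W ^ U = True ^ True = False
(W ^ U) & W = False & True = False
(V -> Z) & ((W ^ U) & W) = True & False = False
W <-> Z = True <-> False = False
W -> Z = True -> False = False
(W <-> Z) ^ (W -> Z) = False ^ False = False
V <-> U = False <-> True = False
U -> W = True -> True = True
~(U -> W) = ~True = False
U ^ ~(U -> W) = True ^ False = True
(V <-> U) | (U ^ ~(U -> W)) = False | True = True
((W <-> Z) ^ (W -> Z)) -> ((V <-> U) | (U ^ ~(U -> W))) = False -> True = True
((V -> Z) & ((W ^ U) & W)) -> (((W <-> Z) ^ (W -> Z)) -> ((V <-> U) | (U ^ ~(U -> W)))) = False -> True = True

True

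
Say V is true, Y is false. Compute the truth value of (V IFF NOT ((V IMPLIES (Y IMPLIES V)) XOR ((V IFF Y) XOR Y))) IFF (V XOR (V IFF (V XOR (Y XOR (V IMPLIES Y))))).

true

Y IMPLIES V = false IMPLIES true = true
V IMPLIES (Y IMPLIES V) = true IMPLIES true = true
V IFF Y = true IFF false = false
(V IFF Y) XOR Y = false XOR false = false
(V IMPLIES (Y IMPLIES V)) XOR ((V IFF Y) XOR Y) = true XOR false = true
NOT ((V IMPLIES (Y IMPLIES V)) XOR ((V IFF Y) XOR Y)) = NOT true = false
V IFF NOT ((V IMPLIES (Y IMPLIES V)) XOR ((V IFF Y) XOR Y)) = true IFF false = false
V IMPLIES Y = true IMPLIES false = false
Y XOR (V IMPLIES Y) = false XOR false = false
V XOR (Y XOR (V IMPLIES Y)) = true XOR false = true
V IFF (V XOR (Y XOR (V IMPLIES Y))) = true IFF true = true
V XOR (V IFF (V XOR (Y XOR (V IMPLIES Y)))) = true XOR true = false
(V IFF NOT ((V IMPLIES (Y IMPLIES V)) XOR ((V IFF Y) XOR Y))) IFF (V XOR (V IFF (V XOR (Y XOR (V IMPLIES Y))))) = false IFF false = true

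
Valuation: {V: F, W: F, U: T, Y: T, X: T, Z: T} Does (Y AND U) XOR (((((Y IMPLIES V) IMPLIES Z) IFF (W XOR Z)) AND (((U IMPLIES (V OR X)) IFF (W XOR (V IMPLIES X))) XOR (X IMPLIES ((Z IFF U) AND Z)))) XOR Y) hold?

F

Y AND U = T AND T = T
Y IMPLIES V = T IMPLIES F = F
(Y IMPLIES V) IMPLIES Z = F IMPLIES T = T
W XOR Z = F XOR T = T
((Y IMPLIES V) IMPLIES Z) IFF (W XOR Z) = T IFF T = T
V OR X = F OR T = T
U IMPLIES (V OR X) = T IMPLIES T = T
V IMPLIES X = F IMPLIES T = T
W XOR (V IMPLIES X) = F XOR T = T
(U IMPLIES (V OR X)) IFF (W XOR (V IMPLIES X)) = T IFF T = T
Z IFF U = T IFF T = T
(Z IFF U) AND Z = T AND T = T
X IMPLIES ((Z IFF U) AND Z) = T IMPLIES T = T
((U IMPLIES (V OR X)) IFF (W XOR (V IMPLIES X))) XOR (X IMPLIES ((Z IFF U) AND Z)) = T XOR T = F
(((Y IMPLIES V) IMPLIES Z) IFF (W XOR Z)) AND (((U IMPLIES (V OR X)) IFF (W XOR (V IMPLIES X))) XOR (X IMPLIES ((Z IFF U) AND Z))) = T AND F = F
((((Y IMPLIES V) IMPLIES Z) IFF (W XOR Z)) AND (((U IMPLIES (V OR X)) IFF (W XOR (V IMPLIES X))) XOR (X IMPLIES ((Z IFF U) AND Z)))) XOR Y = F XOR T = T
(Y AND U) XOR (((((Y IMPLIES V) IMPLIES Z) IFF (W XOR Z)) AND (((U IMPLIES (V OR X)) IFF (W XOR (V IMPLIES X))) XOR (X IMPLIES ((Z IFF U) AND Z)))) XOR Y) = T XOR T = F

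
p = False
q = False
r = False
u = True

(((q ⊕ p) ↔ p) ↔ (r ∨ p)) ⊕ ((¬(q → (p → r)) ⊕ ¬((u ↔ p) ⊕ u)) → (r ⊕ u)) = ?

True

Substituting p=False, q=False, r=False, u=True:
q ⊕ p = False ⊕ False = False
(q ⊕ p) ↔ p = False ↔ False = True
r ∨ p = False ∨ False = False
((q ⊕ p) ↔ p) ↔ (r ∨ p) = True ↔ False = False
p → r = False → False = True
q → (p → r) = False → True = True
¬(q → (p → r)) = ¬True = False
u ↔ p = True ↔ False = False
(u ↔ p) ⊕ u = False ⊕ True = True
¬((u ↔ p) ⊕ u) = ¬True = False
¬(q → (p → r)) ⊕ ¬((u ↔ p) ⊕ u) = False ⊕ False = False
r ⊕ u = False ⊕ True = True
(¬(q → (p → r)) ⊕ ¬((u ↔ p) ⊕ u)) → (r ⊕ u) = False → True = True
(((q ⊕ p) ↔ p) ↔ (r ∨ p)) ⊕ ((¬(q → (p → r)) ⊕ ¬((u ↔ p) ⊕ u)) → (r ⊕ u)) = False ⊕ True = True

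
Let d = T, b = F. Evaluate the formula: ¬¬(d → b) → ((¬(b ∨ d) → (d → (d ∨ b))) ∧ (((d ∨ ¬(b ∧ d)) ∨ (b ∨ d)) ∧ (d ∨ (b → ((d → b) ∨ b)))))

T

d → b = T → F = F
¬(d → b) = ¬F = T
¬¬(d → b) = ¬T = F
b ∨ d = F ∨ T = T
¬(b ∨ d) = ¬T = F
d ∨ b = T ∨ F = T
d → (d ∨ b) = T → T = T
¬(b ∨ d) → (d → (d ∨ b)) = F → T = T
b ∧ d = F ∧ T = F
¬(b ∧ d) = ¬F = T
d ∨ ¬(b ∧ d) = T ∨ T = T
b ∨ d = F ∨ T = T
(d ∨ ¬(b ∧ d)) ∨ (b ∨ d) = T ∨ T = T
d → b = T → F = F
(d → b) ∨ b = F ∨ F = F
b → ((d → b) ∨ b) = F → F = T
d ∨ (b → ((d → b) ∨ b)) = T ∨ T = T
((d ∨ ¬(b ∧ d)) ∨ (b ∨ d)) ∧ (d ∨ (b → ((d → b) ∨ b))) = T ∧ T = T
(¬(b ∨ d) → (d → (d ∨ b))) ∧ (((d ∨ ¬(b ∧ d)) ∨ (b ∨ d)) ∧ (d ∨ (b → ((d → b) ∨ b)))) = T ∧ T = T
¬¬(d → b) → ((¬(b ∨ d) → (d → (d ∨ b))) ∧ (((d ∨ ¬(b ∧ d)) ∨ (b ∨ d)) ∧ (d ∨ (b → ((d → b) ∨ b))))) = F → T = T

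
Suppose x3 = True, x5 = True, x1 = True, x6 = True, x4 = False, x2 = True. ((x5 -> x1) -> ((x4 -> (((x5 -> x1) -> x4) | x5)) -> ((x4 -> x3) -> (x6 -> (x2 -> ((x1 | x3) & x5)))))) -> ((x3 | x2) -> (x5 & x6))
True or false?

True

Substituting x3=True, x5=True, x1=True, x6=True, x4=False, x2=True:
x5 -> x1 = True -> True = True
x5 -> x1 = True -> True = True
(x5 -> x1) -> x4 = True -> False = False
((x5 -> x1) -> x4) | x5 = False | True = True
x4 -> (((x5 -> x1) -> x4) | x5) = False -> True = True
x4 -> x3 = False -> True = True
x1 | x3 = True | True = True
(x1 | x3) & x5 = True & True = True
x2 -> ((x1 | x3) & x5) = True -> True = True
x6 -> (x2 -> ((x1 | x3) & x5)) = True -> True = True
(x4 -> x3) -> (x6 -> (x2 -> ((x1 | x3) & x5))) = True -> True = True
(x4 -> (((x5 -> x1) -> x4) | x5)) -> ((x4 -> x3) -> (x6 -> (x2 -> ((x1 | x3) & x5)))) = True -> True = True
(x5 -> x1) -> ((x4 -> (((x5 -> x1) -> x4) | x5)) -> ((x4 -> x3) -> (x6 -> (x2 -> ((x1 | x3) & x5))))) = True -> True = True
x3 | x2 = True | True = True
x5 & x6 = True & True = True
(x3 | x2) -> (x5 & x6) = True -> True = True
((x5 -> x1) -> ((x4 -> (((x5 -> x1) -> x4) | x5)) -> ((x4 -> x3) -> (x6 -> (x2 -> ((x1 | x3) & x5)))))) -> ((x3 | x2) -> (x5 & x6)) = True -> True = True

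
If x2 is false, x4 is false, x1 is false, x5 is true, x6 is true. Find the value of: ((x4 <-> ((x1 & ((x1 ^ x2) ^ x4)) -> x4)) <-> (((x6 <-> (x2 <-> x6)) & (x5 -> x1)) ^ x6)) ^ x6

x1 ^ x2 = F ^ F = F
(x1 ^ x2) ^ x4 = F ^ F = F
x1 & ((x1 ^ x2) ^ x4) = F & F = F
(x1 & ((x1 ^ x2) ^ x4)) -> x4 = F -> F = T
x4 <-> ((x1 & ((x1 ^ x2) ^ x4)) -> x4) = F <-> T = F
x2 <-> x6 = F <-> T = F
x6 <-> (x2 <-> x6) = T <-> F = F
x5 -> x1 = T -> F = F
(x6 <-> (x2 <-> x6)) & (x5 -> x1) = F & F = F
((x6 <-> (x2 <-> x6)) & (x5 -> x1)) ^ x6 = F ^ T = T
(x4 <-> ((x1 & ((x1 ^ x2) ^ x4)) -> x4)) <-> (((x6 <-> (x2 <-> x6)) & (x5 -> x1)) ^ x6) = F <-> T = F
((x4 <-> ((x1 & ((x1 ^ x2) ^ x4)) -> x4)) <-> (((x6 <-> (x2 <-> x6)) & (x5 -> x1)) ^ x6)) ^ x6 = F ^ T = T

T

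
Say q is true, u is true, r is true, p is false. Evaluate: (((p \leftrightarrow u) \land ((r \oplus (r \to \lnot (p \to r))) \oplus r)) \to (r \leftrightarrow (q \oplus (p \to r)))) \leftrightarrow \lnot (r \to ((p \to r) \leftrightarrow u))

\text{False}

p \leftrightarrow u = \text{False} \leftrightarrow \text{True} = \text{False}
p \to r = \text{False} \to \text{True} = \text{True}
\lnot (p \to r) = \lnot \text{True} = \text{False}
r \to \lnot (p \to r) = \text{True} \to \text{False} = \text{False}
r \oplus (r \to \lnot (p \to r)) = \text{True} \oplus \text{False} = \text{True}
(r \oplus (r \to \lnot (p \to r))) \oplus r = \text{True} \oplus \text{True} = \text{False}
(p \leftrightarrow u) \land ((r \oplus (r \to \lnot (p \to r))) \oplus r) = \text{False} \land \text{False} = \text{False}
p \to r = \text{False} \to \text{True} = \text{True}
q \oplus (p \to r) = \text{True} \oplus \text{True} = \text{False}
r \leftrightarrow (q \oplus (p \to r)) = \text{True} \leftrightarrow \text{False} = \text{False}
((p \leftrightarrow u) \land ((r \oplus (r \to \lnot (p \to r))) \oplus r)) \to (r \leftrightarrow (q \oplus (p \to r))) = \text{False} \to \text{False} = \text{True}
p \to r = \text{False} \to \text{True} = \text{True}
(p \to r) \leftrightarrow u = \text{True} \leftrightarrow \text{True} = \text{True}
r \to ((p \to r) \leftrightarrow u) = \text{True} \to \text{True} = \text{True}
\lnot (r \to ((p \to r) \leftrightarrow u)) = \lnot \text{True} = \text{False}
(((p \leftrightarrow u) \land ((r \oplus (r \to \lnot (p \to r))) \oplus r)) \to (r \leftrightarrow (q \oplus (p \to r)))) \leftrightarrow \lnot (r \to ((p \to r) \leftrightarrow u)) = \text{True} \leftrightarrow \text{False} = \text{False}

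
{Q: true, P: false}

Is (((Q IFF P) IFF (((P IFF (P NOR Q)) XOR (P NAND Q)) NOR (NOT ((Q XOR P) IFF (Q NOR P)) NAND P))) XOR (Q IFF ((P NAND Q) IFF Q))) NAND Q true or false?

Q IFF P = true IFF false = false
P NOR Q = false NOR true = false
P IFF (P NOR Q) = false IFF false = true
P NAND Q = false NAND true = true
(P IFF (P NOR Q)) XOR (P NAND Q) = true XOR true = false
Q XOR P = true XOR false = true
Q NOR P = true NOR false = false
(Q XOR P) IFF (Q NOR P) = true IFF false = false
NOT ((Q XOR P) IFF (Q NOR P)) = NOT false = true
NOT ((Q XOR P) IFF (Q NOR P)) NAND P = true NAND false = true
((P IFF (P NOR Q)) XOR (P NAND Q)) NOR (NOT ((Q XOR P) IFF (Q NOR P)) NAND P) = false NOR true = false
(Q IFF P) IFF (((P IFF (P NOR Q)) XOR (P NAND Q)) NOR (NOT ((Q XOR P) IFF (Q NOR P)) NAND P)) = false IFF false = true
P NAND Q = false NAND true = true
(P NAND Q) IFF Q = true IFF true = true
Q IFF ((P NAND Q) IFF Q) = true IFF true = true
((Q IFF P) IFF (((P IFF (P NOR Q)) XOR (P NAND Q)) NOR (NOT ((Q XOR P) IFF (Q NOR P)) NAND P))) XOR (Q IFF ((P NAND Q) IFF Q)) = true XOR true = false
(((Q IFF P) IFF (((P IFF (P NOR Q)) XOR (P NAND Q)) NOR (NOT ((Q XOR P) IFF (Q NOR P)) NAND P))) XOR (Q IFF ((P NAND Q) IFF Q))) NAND Q = false NAND true = true

true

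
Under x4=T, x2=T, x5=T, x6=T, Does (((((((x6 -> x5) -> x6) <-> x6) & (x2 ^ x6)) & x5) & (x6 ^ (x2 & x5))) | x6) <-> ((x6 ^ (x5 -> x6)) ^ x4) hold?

x6 -> x5 = T -> T = T
(x6 -> x5) -> x6 = T -> T = T
((x6 -> x5) -> x6) <-> x6 = T <-> T = T
x2 ^ x6 = T ^ T = F
(((x6 -> x5) -> x6) <-> x6) & (x2 ^ x6) = T & F = F
((((x6 -> x5) -> x6) <-> x6) & (x2 ^ x6)) & x5 = F & T = F
x2 & x5 = T & T = T
x6 ^ (x2 & x5) = T ^ T = F
(((((x6 -> x5) -> x6) <-> x6) & (x2 ^ x6)) & x5) & (x6 ^ (x2 & x5)) = F & F = F
((((((x6 -> x5) -> x6) <-> x6) & (x2 ^ x6)) & x5) & (x6 ^ (x2 & x5))) | x6 = F | T = T
x5 -> x6 = T -> T = T
x6 ^ (x5 -> x6) = T ^ T = F
(x6 ^ (x5 -> x6)) ^ x4 = F ^ T = T
(((((((x6 -> x5) -> x6) <-> x6) & (x2 ^ x6)) & x5) & (x6 ^ (x2 & x5))) | x6) <-> ((x6 ^ (x5 -> x6)) ^ x4) = T <-> T = T

T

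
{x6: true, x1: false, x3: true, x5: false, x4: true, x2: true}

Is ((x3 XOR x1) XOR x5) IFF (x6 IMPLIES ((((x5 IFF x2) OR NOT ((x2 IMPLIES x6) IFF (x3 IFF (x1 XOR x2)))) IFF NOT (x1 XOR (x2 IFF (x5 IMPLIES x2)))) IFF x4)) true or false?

x3 XOR x1 = true XOR false = true
(x3 XOR x1) XOR x5 = true XOR false = true
x5 IFF x2 = false IFF true = false
x2 IMPLIES x6 = true IMPLIES true = true
x1 XOR x2 = false XOR true = true
x3 IFF (x1 XOR x2) = true IFF true = true
(x2 IMPLIES x6) IFF (x3 IFF (x1 XOR x2)) = true IFF true = true
NOT ((x2 IMPLIES x6) IFF (x3 IFF (x1 XOR x2))) = NOT true = false
(x5 IFF x2) OR NOT ((x2 IMPLIES x6) IFF (x3 IFF (x1 XOR x2))) = false OR false = false
x5 IMPLIES x2 = false IMPLIES true = true
x2 IFF (x5 IMPLIES x2) = true IFF true = true
x1 XOR (x2 IFF (x5 IMPLIES x2)) = false XOR true = true
NOT (x1 XOR (x2 IFF (x5 IMPLIES x2))) = NOT true = false
((x5 IFF x2) OR NOT ((x2 IMPLIES x6) IFF (x3 IFF (x1 XOR x2)))) IFF NOT (x1 XOR (x2 IFF (x5 IMPLIES x2))) = false IFF false = true
(((x5 IFF x2) OR NOT ((x2 IMPLIES x6) IFF (x3 IFF (x1 XOR x2)))) IFF NOT (x1 XOR (x2 IFF (x5 IMPLIES x2)))) IFF x4 = true IFF true = true
x6 IMPLIES ((((x5 IFF x2) OR NOT ((x2 IMPLIES x6) IFF (x3 IFF (x1 XOR x2)))) IFF NOT (x1 XOR (x2 IFF (x5 IMPLIES x2)))) IFF x4) = true IMPLIES true = true
((x3 XOR x1) XOR x5) IFF (x6 IMPLIES ((((x5 IFF x2) OR NOT ((x2 IMPLIES x6) IFF (x3 IFF (x1 XOR x2)))) IFF NOT (x1 XOR (x2 IFF (x5 IMPLIES x2)))) IFF x4)) = true IFF true = true

true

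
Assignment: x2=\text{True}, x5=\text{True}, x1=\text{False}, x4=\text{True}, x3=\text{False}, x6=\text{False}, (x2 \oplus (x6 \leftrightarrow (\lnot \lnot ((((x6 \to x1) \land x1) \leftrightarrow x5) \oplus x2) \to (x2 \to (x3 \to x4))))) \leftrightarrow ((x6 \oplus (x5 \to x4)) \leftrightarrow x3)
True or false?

x6 \to x1 = \text{False} \to \text{False} = \text{True}
(x6 \to x1) \land x1 = \text{True} \land \text{False} = \text{False}
((x6 \to x1) \land x1) \leftrightarrow x5 = \text{False} \leftrightarrow \text{True} = \text{False}
(((x6 \to x1) \land x1) \leftrightarrow x5) \oplus x2 = \text{False} \oplus \text{True} = \text{True}
\lnot ((((x6 \to x1) \land x1) \leftrightarrow x5) \oplus x2) = \lnot \text{True} = \text{False}
\lnot \lnot ((((x6 \to x1) \land x1) \leftrightarrow x5) \oplus x2) = \lnot \text{False} = \text{True}
x3 \to x4 = \text{False} \to \text{True} = \text{True}
x2 \to (x3 \to x4) = \text{True} \to \text{True} = \text{True}
\lnot \lnot ((((x6 \to x1) \land x1) \leftrightarrow x5) \oplus x2) \to (x2 \to (x3 \to x4)) = \text{True} \to \text{True} = \text{True}
x6 \leftrightarrow (\lnot \lnot ((((x6 \to x1) \land x1) \leftrightarrow x5) \oplus x2) \to (x2 \to (x3 \to x4))) = \text{False} \leftrightarrow \text{True} = \text{False}
x2 \oplus (x6 \leftrightarrow (\lnot \lnot ((((x6 \to x1) \land x1) \leftrightarrow x5) \oplus x2) \to (x2 \to (x3 \to x4)))) = \text{True} \oplus \text{False} = \text{True}
x5 \to x4 = \text{True} \to \text{True} = \text{True}
x6 \oplus (x5 \to x4) = \text{False} \oplus \text{True} = \text{True}
(x6 \oplus (x5 \to x4)) \leftrightarrow x3 = \text{True} \leftrightarrow \text{False} = \text{False}
(x2 \oplus (x6 \leftrightarrow (\lnot \lnot ((((x6 \to x1) \land x1) \leftrightarrow x5) \oplus x2) \to (x2 \to (x3 \to x4))))) \leftrightarrow ((x6 \oplus (x5 \to x4)) \leftrightarrow x3) = \text{True} \leftrightarrow \text{False} = \text{False}

\text{False}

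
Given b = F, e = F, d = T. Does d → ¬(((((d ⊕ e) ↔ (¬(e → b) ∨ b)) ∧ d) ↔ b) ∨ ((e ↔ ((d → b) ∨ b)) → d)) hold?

Substituting b=F, e=F, d=T:
d ⊕ e = T ⊕ F = T
e → b = F → F = T
¬(e → b) = ¬T = F
¬(e → b) ∨ b = F ∨ F = F
(d ⊕ e) ↔ (¬(e → b) ∨ b) = T ↔ F = F
((d ⊕ e) ↔ (¬(e → b) ∨ b)) ∧ d = F ∧ T = F
(((d ⊕ e) ↔ (¬(e → b) ∨ b)) ∧ d) ↔ b = F ↔ F = T
d → b = T → F = F
(d → b) ∨ b = F ∨ F = F
e ↔ ((d → b) ∨ b) = F ↔ F = T
(e ↔ ((d → b) ∨ b)) → d = T → T = T
((((d ⊕ e) ↔ (¬(e → b) ∨ b)) ∧ d) ↔ b) ∨ ((e ↔ ((d → b) ∨ b)) → d) = T ∨ T = T
¬(((((d ⊕ e) ↔ (¬(e → b) ∨ b)) ∧ d) ↔ b) ∨ ((e ↔ ((d → b) ∨ b)) → d)) = ¬T = F
d → ¬(((((d ⊕ e) ↔ (¬(e → b) ∨ b)) ∧ d) ↔ b) ∨ ((e ↔ ((d → b) ∨ b)) → d)) = T → F = F

F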